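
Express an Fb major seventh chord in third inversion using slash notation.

Fbmaj7/Eb

Third inversion of Fb major seventh has the seventh (Eb) in the bass. As a slash chord: Fbmaj7/Eb.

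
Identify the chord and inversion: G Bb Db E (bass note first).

Reducing to letter names: G, Bb, Db, E. These stack in thirds as E–G–Bb–Db — an E diminished seventh chord.
With the third (G) in the bass, the chord is in first inversion (figured bass 6/5).

E diminished seventh, first inversion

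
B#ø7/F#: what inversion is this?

B#ø7/F# means B# half-diminished seventh with F# in the bass. F# is the fifth of B# half-diminished seventh (B#–D#–F#–A#), so this is second inversion.

second inversion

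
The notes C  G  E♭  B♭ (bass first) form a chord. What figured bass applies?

The notes C, G, Eb, Bb stack in thirds as C–Eb–G–Bb — a C minor seventh chord. The bass C is the root, so this is root position: figured 7.

7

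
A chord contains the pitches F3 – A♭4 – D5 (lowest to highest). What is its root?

F, Ab, D are the tones of a D diminished triad (D–F–Ab), making D the root.

D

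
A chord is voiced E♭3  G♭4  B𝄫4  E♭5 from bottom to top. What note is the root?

Reordering Eb, Gb, Bbb into stacked thirds gives Eb–Gb–Bbb; the bottom of that stack, Eb, is the root.

Eb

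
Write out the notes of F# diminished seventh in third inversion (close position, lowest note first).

The chord tones are F#–A–C–Eb. With the seventh (Eb) lowest for third inversion: Eb, F#, A, C.

Eb, F#, A, C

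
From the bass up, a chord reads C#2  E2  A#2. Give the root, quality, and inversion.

A# diminished, first inversion

The pitch classes C#, E, A# arrange in thirds as A#–C#–E: an A# diminished triad.
C# is the third of A# diminished; third in the bass means first inversion (figured bass 6).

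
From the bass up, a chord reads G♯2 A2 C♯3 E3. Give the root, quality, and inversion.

The distinct note names are G#, A, C#, E. Stacked in thirds they read A–C#–E–G#, which is a major seventh chord on A.
With the seventh (G#) in the bass, the chord is in third inversion (figured bass 4/2).

A major seventh, third inversion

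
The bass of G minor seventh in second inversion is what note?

G minor seventh is G–Bb–D–F. Second inversion places the fifth in the bass: D.

D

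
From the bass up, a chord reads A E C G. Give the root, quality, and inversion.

The pitch classes A, E, C, G arrange in thirds as A–C–E–G: an A minor seventh chord.
A is the root of A minor seventh; root in the bass means root position (figured bass 7).

A minor seventh, root position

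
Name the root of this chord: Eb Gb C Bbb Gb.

C

Eb, Gb, C, Bbb are the tones of a C diminished seventh chord (C–Eb–Gb–Bbb), making C the root.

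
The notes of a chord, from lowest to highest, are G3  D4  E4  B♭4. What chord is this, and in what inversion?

The distinct note names are G, D, E, Bb. Stacked in thirds they read E–G–Bb–D, which is a half-diminished seventh chord on E.
G is the third of E half-diminished seventh; third in the bass means first inversion (figured bass 6/5).

E half-diminished seventh, first inversion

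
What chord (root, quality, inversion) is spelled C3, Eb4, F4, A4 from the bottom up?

Reducing to letter names: C, Eb, F, A. These stack in thirds as F–A–C–Eb — an F dominant seventh chord.
With the fifth (C) in the bass, the chord is in second inversion (figured bass 4/3).

F dominant seventh, second inversion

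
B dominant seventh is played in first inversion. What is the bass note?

D#

The third of B dominant seventh (B–D#–F#–A) is D#; that is the bass in first inversion.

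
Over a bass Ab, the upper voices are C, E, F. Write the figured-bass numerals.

6/5

The notes Ab, C, E, F stack in thirds as F–Ab–C–E — an F minor-major seventh chord. The bass Ab is the third, so this is first inversion: figured 6/5.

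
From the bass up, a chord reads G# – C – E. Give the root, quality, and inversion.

The pitch classes G#, C, E arrange in thirds as C–E–G#: a C augmented triad.
The lowest note is G#, the fifth of the chord, so this is second inversion (figured bass 6/4).

C augmented, second inversion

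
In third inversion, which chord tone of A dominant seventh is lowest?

In third inversion the seventh is lowest. For A dominant seventh (A–C#–E–G) that is G.

G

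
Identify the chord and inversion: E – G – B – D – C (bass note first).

The distinct note names are E, G, B, D, C. Stacked in thirds they read C–E–G–B–D, which is a major ninth chord on C.
E is the third of C major ninth; third in the bass means first inversion.

C major ninth, first inversion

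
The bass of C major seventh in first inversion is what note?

E

C major seventh is C–E–G–B. First inversion places the third in the bass: E.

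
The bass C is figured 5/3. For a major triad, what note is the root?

C

The figures 5/3 mean the root of the chord is in the bass. If C is the root of a major triad, the root is C (chord tones C–E–G).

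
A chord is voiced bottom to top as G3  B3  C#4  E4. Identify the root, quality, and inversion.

C# half-diminished seventh, second inversion

The distinct note names are G, B, C#, E. Stacked in thirds they read C#–E–G–B, which is a half-diminished seventh chord on C#.
The lowest note is G, the fifth of the chord, so this is second inversion (figured bass 4/3).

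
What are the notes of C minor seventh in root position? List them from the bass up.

Spelling C minor seventh: C–Eb–G–Bb. In root position the root is bass, giving C, Eb, G, Bb from the bottom.

C, Eb, G, Bb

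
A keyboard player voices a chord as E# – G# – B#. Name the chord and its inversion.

Reducing to letter names: E#, G#, B#. These stack in thirds as E#–G#–B# — an E# minor triad.
The lowest note is E#, the root of the chord, so this is root position (figured bass 5/3).

E# minor, root position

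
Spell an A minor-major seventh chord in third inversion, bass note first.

A minor-major seventh is A–C–E–G#. Third inversion puts the seventh (G#) in the bass, with the remaining tones above: G#, A, C, E.

G#, A, C, E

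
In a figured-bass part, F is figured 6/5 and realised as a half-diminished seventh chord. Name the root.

D

The figures 6/5 mean the third of the chord is in the bass. If F is the third of a half-diminished seventh chord, the root is D (chord tones D–F–Ab–C).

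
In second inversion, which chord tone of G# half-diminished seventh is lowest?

D

In second inversion the fifth is lowest. For G# half-diminished seventh (G#–B–D–F#) that is D.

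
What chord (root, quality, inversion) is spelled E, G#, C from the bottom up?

C augmented, first inversion

The distinct note names are E, G#, C. Stacked in thirds they read C–E–G#, which is an augmented triad on C.
With the third (E) in the bass, the chord is in first inversion (figured bass 6).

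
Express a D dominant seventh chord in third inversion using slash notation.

Third inversion of D dominant seventh has the seventh (C) in the bass. As a slash chord: D7/C.

D7/C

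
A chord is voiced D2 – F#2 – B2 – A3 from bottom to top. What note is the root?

B

Reordering D, F#, B, A into stacked thirds gives B–D–F#–A; the bottom of that stack, B, is the root.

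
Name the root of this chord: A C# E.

A

Reordering A, C#, E into stacked thirds gives A–C#–E; the bottom of that stack, A, is the root.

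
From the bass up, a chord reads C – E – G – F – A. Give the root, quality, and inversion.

The distinct note names are C, E, G, F, A. Stacked in thirds they read F–A–C–E–G, which is a major ninth chord on F.
With the fifth (C) in the bass, the chord is in second inversion.

F major ninth, second inversion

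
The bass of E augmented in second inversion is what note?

B#

The fifth of E augmented (E–G#–B#) is B#; that is the bass in second inversion.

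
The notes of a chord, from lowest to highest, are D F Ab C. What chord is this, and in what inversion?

Reducing to letter names: D, F, Ab, C. These stack in thirds as D–F–Ab–C — a D half-diminished seventh chord.
With the root (D) in the bass, the chord is in root position (figured bass 7).

D half-diminished seventh, root position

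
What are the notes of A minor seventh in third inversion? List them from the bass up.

Spelling A minor seventh: A–C–E–G. In third inversion the seventh is bass, giving G, A, C, E from the bottom.

G, A, C, E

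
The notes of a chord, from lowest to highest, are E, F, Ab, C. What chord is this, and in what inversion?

The pitch classes E, F, Ab, C arrange in thirds as F–Ab–C–E: an F minor-major seventh chord.
E is the seventh of F minor-major seventh; seventh in the bass means third inversion (figured bass 4/2).

F minor-major seventh, third inversion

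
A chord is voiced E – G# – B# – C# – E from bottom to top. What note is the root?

E, G#, B#, C# are the tones of a C# minor-major seventh chord (C#–E–G#–B#), making C# the root.

C#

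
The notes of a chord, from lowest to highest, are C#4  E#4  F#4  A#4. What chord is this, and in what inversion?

The pitch classes C#, E#, F#, A# arrange in thirds as F#–A#–C#–E#: an F# major seventh chord.
With the fifth (C#) in the bass, the chord is in second inversion (figured bass 4/3).

F# major seventh, second inversion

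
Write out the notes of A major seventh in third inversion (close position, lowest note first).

G#, A, C#, E

Spelling A major seventh: A–C#–E–G#. In third inversion the seventh is bass, giving G#, A, C#, E from the bottom.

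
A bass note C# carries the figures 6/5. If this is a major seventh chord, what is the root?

The figures 6/5 mean the third of the chord is in the bass. If C# is the third of a major seventh chord, the root is A (chord tones A–C#–E–G#).

A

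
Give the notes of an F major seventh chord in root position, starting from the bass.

The chord tones are F–A–C–E. With the root (F) lowest for root position: F, A, C, E.

F, A, C, E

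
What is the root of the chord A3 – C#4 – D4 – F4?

D

The distinct letter names are A, C#, D, F. Arranged as a stack of thirds they read D–F–A–C#, so D is the root (a D minor-major seventh chord).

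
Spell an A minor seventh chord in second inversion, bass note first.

E, G, A, C

The chord tones are A–C–E–G. With the fifth (E) lowest for second inversion: E, G, A, C.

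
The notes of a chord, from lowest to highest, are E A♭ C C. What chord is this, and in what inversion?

Ab augmented, second inversion

Reducing to letter names: E, Ab, C. These stack in thirds as Ab–C–E — an Ab augmented triad.
With the fifth (E) in the bass, the chord is in second inversion (figured bass 6/4).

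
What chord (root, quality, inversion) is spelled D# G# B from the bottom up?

G# minor, second inversion

The distinct note names are D#, G#, B. Stacked in thirds they read G#–B–D#, which is a minor triad on G#.
The lowest note is D#, the fifth of the chord, so this is second inversion (figured bass 6/4).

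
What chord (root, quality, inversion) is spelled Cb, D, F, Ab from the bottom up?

The pitch classes Cb, D, F, Ab arrange in thirds as D–F–Ab–Cb: a D diminished seventh chord.
Cb is the seventh of D diminished seventh; seventh in the bass means third inversion (figured bass 4/2).

D diminished seventh, third inversion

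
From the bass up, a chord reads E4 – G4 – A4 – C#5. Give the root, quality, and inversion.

A dominant seventh, second inversion

The distinct note names are E, G, A, C#. Stacked in thirds they read A–C#–E–G, which is a dominant seventh chord on A.
With the fifth (E) in the bass, the chord is in second inversion (figured bass 4/3).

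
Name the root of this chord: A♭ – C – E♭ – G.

The distinct letter names are Ab, C, Eb, G. Arranged as a stack of thirds they read Ab–C–Eb–G, so Ab is the root (an Ab major seventh chord).

Ab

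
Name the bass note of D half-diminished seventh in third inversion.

C

The seventh of D half-diminished seventh (D–F–Ab–C) is C; that is the bass in third inversion.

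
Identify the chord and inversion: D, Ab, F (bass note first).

D diminished, root position

Reducing to letter names: D, Ab, F. These stack in thirds as D–F–Ab — a D diminished triad.
D is the root of D diminished; root in the bass means root position (figured bass 5/3).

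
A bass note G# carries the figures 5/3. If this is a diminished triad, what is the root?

The figures 5/3 mean the root of the chord is in the bass. If G# is the root of a diminished triad, the root is G# (chord tones G#–B–D).

G#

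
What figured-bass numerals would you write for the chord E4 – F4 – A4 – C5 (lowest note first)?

The notes E, F, A, C stack in thirds as F–A–C–E — an F major seventh chord. The bass E is the seventh, so this is third inversion: figured 4/2.

4/2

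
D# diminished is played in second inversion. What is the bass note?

D# diminished is D#–F#–A. Second inversion places the fifth in the bass: A.

A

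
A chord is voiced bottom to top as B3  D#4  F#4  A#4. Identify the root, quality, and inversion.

The distinct note names are B, D#, F#, A#. Stacked in thirds they read B–D#–F#–A#, which is a major seventh chord on B.
The lowest note is B, the root of the chord, so this is root position (figured bass 7).

B major seventh, root position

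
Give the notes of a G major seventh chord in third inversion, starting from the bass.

F#, G, B, D

G major seventh is G–B–D–F#. Third inversion puts the seventh (F#) in the bass, with the remaining tones above: F#, G, B, D.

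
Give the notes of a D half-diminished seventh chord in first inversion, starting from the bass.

D half-diminished seventh is D–F–Ab–C. First inversion puts the third (F) in the bass, with the remaining tones above: F, Ab, C, D.

F, Ab, C, D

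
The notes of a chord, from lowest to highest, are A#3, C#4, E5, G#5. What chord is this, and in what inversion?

Reducing to letter names: A#, C#, E, G#. These stack in thirds as A#–C#–E–G# — an A# half-diminished seventh chord.
The lowest note is A#, the root of the chord, so this is root position (figured bass 7).

A# half-diminished seventh, root position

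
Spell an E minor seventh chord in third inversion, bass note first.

The chord tones are E–G–B–D. With the seventh (D) lowest for third inversion: D, E, G, B.

D, E, G, B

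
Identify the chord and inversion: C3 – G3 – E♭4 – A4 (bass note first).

The distinct note names are C, G, Eb, A. Stacked in thirds they read A–C–Eb–G, which is a half-diminished seventh chord on A.
The lowest note is C, the third of the chord, so this is first inversion (figured bass 6/5).

A half-diminished seventh, first inversion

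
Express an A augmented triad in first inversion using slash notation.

Aaug/C#

First inversion of A augmented has the third (C#) in the bass. As a slash chord: Aaug/C#.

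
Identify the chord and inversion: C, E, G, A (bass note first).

The distinct note names are C, E, G, A. Stacked in thirds they read A–C–E–G, which is a minor seventh chord on A.
The lowest note is C, the third of the chord, so this is first inversion (figured bass 6/5).

A minor seventh, first inversion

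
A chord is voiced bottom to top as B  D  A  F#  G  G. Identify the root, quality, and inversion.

G major ninth, first inversion

Reducing to letter names: B, D, A, F#, G. These stack in thirds as G–B–D–F#–A — a G major ninth chord.
B is the third of G major ninth; third in the bass means first inversion.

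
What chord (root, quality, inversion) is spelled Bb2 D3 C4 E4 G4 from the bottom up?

C dominant ninth, third inversion

The distinct note names are Bb, D, C, E, G. Stacked in thirds they read C–E–G–Bb–D, which is a dominant ninth chord on C.
Bb is the seventh of C dominant ninth; seventh in the bass means third inversion.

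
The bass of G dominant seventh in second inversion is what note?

D

The fifth of G dominant seventh (G–B–D–F) is D; that is the bass in second inversion.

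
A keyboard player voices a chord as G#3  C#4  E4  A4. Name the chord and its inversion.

Reducing to letter names: G#, C#, E, A. These stack in thirds as A–C#–E–G# — an A major seventh chord.
G# is the seventh of A major seventh; seventh in the bass means third inversion (figured bass 4/2).

A major seventh, third inversion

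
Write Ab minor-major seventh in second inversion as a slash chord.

Second inversion of Ab minor-major seventh has the fifth (Eb) in the bass. As a slash chord: Abm(maj7)/Eb.

Abm(maj7)/Eb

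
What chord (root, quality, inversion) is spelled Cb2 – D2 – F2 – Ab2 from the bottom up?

The distinct note names are Cb, D, F, Ab. Stacked in thirds they read D–F–Ab–Cb, which is a diminished seventh chord on D.
With the seventh (Cb) in the bass, the chord is in third inversion (figured bass 4/2).

D diminished seventh, third inversion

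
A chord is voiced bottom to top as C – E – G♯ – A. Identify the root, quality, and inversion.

A minor-major seventh, first inversion

Reducing to letter names: C, E, G#, A. These stack in thirds as A–C–E–G# — an A minor-major seventh chord.
The lowest note is C, the third of the chord, so this is first inversion (figured bass 6/5).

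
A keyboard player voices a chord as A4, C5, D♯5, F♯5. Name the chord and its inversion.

Reducing to letter names: A, C, D#, F#. These stack in thirds as D#–F#–A–C — a D# diminished seventh chord.
A is the fifth of D# diminished seventh; fifth in the bass means second inversion (figured bass 4/3).

D# diminished seventh, second inversion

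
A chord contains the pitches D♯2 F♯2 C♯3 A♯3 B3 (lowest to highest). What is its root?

D#, F#, C#, A#, B are the tones of a B major ninth chord (B–D#–F#–A#–C#), making B the root.

B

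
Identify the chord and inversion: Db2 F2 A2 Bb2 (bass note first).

The distinct note names are Db, F, A, Bb. Stacked in thirds they read Bb–Db–F–A, which is a minor-major seventh chord on Bb.
The lowest note is Db, the third of the chord, so this is first inversion (figured bass 6/5).

Bb minor-major seventh, first inversion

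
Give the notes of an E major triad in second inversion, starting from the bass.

B, E, G#

The chord tones are E–G#–B. With the fifth (B) lowest for second inversion: B, E, G#.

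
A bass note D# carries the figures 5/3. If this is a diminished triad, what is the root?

D#

The figures 5/3 mean the root of the chord is in the bass. If D# is the root of a diminished triad, the root is D# (chord tones D#–F#–A).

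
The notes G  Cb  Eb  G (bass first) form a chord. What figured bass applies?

The notes G, Cb, Eb stack in thirds as Cb–Eb–G — a Cb augmented triad. The bass G is the fifth, so this is second inversion: figured 6/4.

6/4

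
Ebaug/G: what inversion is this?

first inversion

Ebaug/G means Eb augmented with G in the bass. G is the third of Eb augmented (Eb–G–B), so this is first inversion.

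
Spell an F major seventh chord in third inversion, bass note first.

Spelling F major seventh: F–A–C–E. In third inversion the seventh is bass, giving E, F, A, C from the bottom.

E, F, A, C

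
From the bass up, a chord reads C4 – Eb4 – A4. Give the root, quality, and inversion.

A diminished, first inversion

Reducing to letter names: C, Eb, A. These stack in thirds as A–C–Eb — an A diminished triad.
C is the third of A diminished; third in the bass means first inversion (figured bass 6).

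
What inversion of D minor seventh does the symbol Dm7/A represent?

Dm7/A means D minor seventh with A in the bass. A is the fifth of D minor seventh (D–F–A–C), so this is second inversion.

second inversion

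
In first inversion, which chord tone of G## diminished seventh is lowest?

B#

In first inversion the third is lowest. For G## diminished seventh (G##–B#–D#–F#) that is B#.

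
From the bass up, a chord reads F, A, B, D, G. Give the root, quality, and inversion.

G dominant ninth, third inversion

The pitch classes F, A, B, D, G arrange in thirds as G–B–D–F–A: a G dominant ninth chord.
The lowest note is F, the seventh of the chord, so this is third inversion.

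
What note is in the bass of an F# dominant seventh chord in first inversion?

In first inversion the third is lowest. For F# dominant seventh (F#–A#–C#–E) that is A#.

A#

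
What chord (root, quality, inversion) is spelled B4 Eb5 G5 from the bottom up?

Reducing to letter names: B, Eb, G. These stack in thirds as Eb–G–B — an Eb augmented triad.
The lowest note is B, the fifth of the chord, so this is second inversion (figured bass 6/4).

Eb augmented, second inversion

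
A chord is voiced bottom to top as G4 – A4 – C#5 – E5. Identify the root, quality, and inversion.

The pitch classes G, A, C#, E arrange in thirds as A–C#–E–G: an A dominant seventh chord.
With the seventh (G) in the bass, the chord is in third inversion (figured bass 4/2).

A dominant seventh, third inversion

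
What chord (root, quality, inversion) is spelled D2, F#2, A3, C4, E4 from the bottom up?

D dominant ninth, root position

Reducing to letter names: D, F#, A, C, E. These stack in thirds as D–F#–A–C–E — a D dominant ninth chord.
D is the root of D dominant ninth; root in the bass means root position.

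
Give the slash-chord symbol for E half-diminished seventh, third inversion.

Third inversion of E half-diminished seventh has the seventh (D) in the bass. As a slash chord: Eø7/D.

Eø7/D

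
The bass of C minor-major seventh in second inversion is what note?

C minor-major seventh is C–Eb–G–B. Second inversion places the fifth in the bass: G.

G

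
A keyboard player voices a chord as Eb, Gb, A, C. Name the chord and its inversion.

The pitch classes Eb, Gb, A, C arrange in thirds as A–C–Eb–Gb: an A diminished seventh chord.
The lowest note is Eb, the fifth of the chord, so this is second inversion (figured bass 4/3).

A diminished seventh, second inversion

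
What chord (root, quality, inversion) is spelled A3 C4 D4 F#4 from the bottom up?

The pitch classes A, C, D, F# arrange in thirds as D–F#–A–C: a D dominant seventh chord.
A is the fifth of D dominant seventh; fifth in the bass means second inversion (figured bass 4/3).

D dominant seventh, second inversion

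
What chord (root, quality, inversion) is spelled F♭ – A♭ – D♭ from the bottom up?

Db minor, first inversion

The pitch classes Fb, Ab, Db arrange in thirds as Db–Fb–Ab: a Db minor triad.
With the third (Fb) in the bass, the chord is in first inversion (figured bass 6).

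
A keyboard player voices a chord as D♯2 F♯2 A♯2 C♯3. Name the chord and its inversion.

D# minor seventh, root position

The pitch classes D#, F#, A#, C# arrange in thirds as D#–F#–A#–C#: a D# minor seventh chord.
With the root (D#) in the bass, the chord is in root position (figured bass 7).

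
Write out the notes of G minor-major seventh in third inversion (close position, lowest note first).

The chord tones are G–Bb–D–F#. With the seventh (F#) lowest for third inversion: F#, G, Bb, D.

F#, G, Bb, D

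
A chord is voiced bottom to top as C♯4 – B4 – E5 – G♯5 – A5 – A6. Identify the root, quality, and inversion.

Reducing to letter names: C#, B, E, G#, A. These stack in thirds as A–C#–E–G#–B — an A major ninth chord.
With the third (C#) in the bass, the chord is in first inversion.

A major ninth, first inversion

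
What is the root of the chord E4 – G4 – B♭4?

E

The distinct letter names are E, G, Bb. Arranged as a stack of thirds they read E–G–Bb, so E is the root (an E diminished triad).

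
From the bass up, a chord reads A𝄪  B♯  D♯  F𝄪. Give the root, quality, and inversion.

B# minor-major seventh, third inversion

The distinct note names are A##, B#, D#, F##. Stacked in thirds they read B#–D#–F##–A##, which is a minor-major seventh chord on B#.
A## is the seventh of B# minor-major seventh; seventh in the bass means third inversion (figured bass 4/2).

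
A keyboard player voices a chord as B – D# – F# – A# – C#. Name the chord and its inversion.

The pitch classes B, D#, F#, A#, C# arrange in thirds as B–D#–F#–A#–C#: a B major ninth chord.
B is the root of B major ninth; root in the bass means root position.

B major ninth, root position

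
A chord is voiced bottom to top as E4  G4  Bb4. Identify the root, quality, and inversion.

Reducing to letter names: E, G, Bb. These stack in thirds as E–G–Bb — an E diminished triad.
E is the root of E diminished; root in the bass means root position (figured bass 5/3).

E diminished, root position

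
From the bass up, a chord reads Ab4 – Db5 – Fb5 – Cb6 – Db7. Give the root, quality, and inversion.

Db minor seventh, second inversion

The distinct note names are Ab, Db, Fb, Cb. Stacked in thirds they read Db–Fb–Ab–Cb, which is a minor seventh chord on Db.
The lowest note is Ab, the fifth of the chord, so this is second inversion (figured bass 4/3).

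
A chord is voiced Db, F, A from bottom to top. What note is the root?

Db

Reordering Db, F, A into stacked thirds gives Db–F–A; the bottom of that stack, Db, is the root.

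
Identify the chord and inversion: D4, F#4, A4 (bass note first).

Reducing to letter names: D, F#, A. These stack in thirds as D–F#–A — a D major triad.
The lowest note is D, the root of the chord, so this is root position (figured bass 5/3).

D major, root position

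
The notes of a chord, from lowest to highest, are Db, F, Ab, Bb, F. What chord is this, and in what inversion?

Bb minor seventh, first inversion

Reducing to letter names: Db, F, Ab, Bb. These stack in thirds as Bb–Db–F–Ab — a Bb minor seventh chord.
Db is the third of Bb minor seventh; third in the bass means first inversion (figured bass 6/5).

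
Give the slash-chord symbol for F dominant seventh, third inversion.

Third inversion of F dominant seventh has the seventh (Eb) in the bass. As a slash chord: F7/Eb.

F7/Eb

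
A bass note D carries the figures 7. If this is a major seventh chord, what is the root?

The figures 7 mean the root of the chord is in the bass. If D is the root of a major seventh chord, the root is D (chord tones D–F#–A–C#).

D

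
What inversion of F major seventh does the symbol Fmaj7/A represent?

Fmaj7/A means F major seventh with A in the bass. A is the third of F major seventh (F–A–C–E), so this is first inversion.

first inversion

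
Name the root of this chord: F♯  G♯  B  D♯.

G#

Reordering F#, G#, B, D# into stacked thirds gives G#–B–D#–F#; the bottom of that stack, G#, is the root.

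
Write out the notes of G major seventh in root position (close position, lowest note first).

G major seventh is G–B–D–F#. Root position puts the root (G) in the bass, with the remaining tones above: G, B, D, F#.

G, B, D, F#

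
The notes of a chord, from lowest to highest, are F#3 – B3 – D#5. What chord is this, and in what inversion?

B major, second inversion

The pitch classes F#, B, D# arrange in thirds as B–D#–F#: a B major triad.
With the fifth (F#) in the bass, the chord is in second inversion (figured bass 6/4).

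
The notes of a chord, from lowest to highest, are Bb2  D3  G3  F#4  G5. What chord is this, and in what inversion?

Reducing to letter names: Bb, D, G, F#. These stack in thirds as G–Bb–D–F# — a G minor-major seventh chord.
With the third (Bb) in the bass, the chord is in first inversion (figured bass 6/5).

G minor-major seventh, first inversion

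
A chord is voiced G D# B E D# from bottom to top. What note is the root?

E

The distinct letter names are G, D#, B, E. Arranged as a stack of thirds they read E–G–B–D#, so E is the root (an E minor-major seventh chord).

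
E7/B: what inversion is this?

E7/B means E dominant seventh with B in the bass. B is the fifth of E dominant seventh (E–G#–B–D), so this is second inversion.

second inversion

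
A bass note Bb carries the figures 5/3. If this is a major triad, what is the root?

The figures 5/3 mean the root of the chord is in the bass. If Bb is the root of a major triad, the root is Bb (chord tones Bb–D–F).

Bb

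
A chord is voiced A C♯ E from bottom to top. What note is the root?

A, C#, E are the tones of an A major triad (A–C#–E), making A the root.

A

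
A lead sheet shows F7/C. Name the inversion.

second inversion

F7/C means F dominant seventh with C in the bass. C is the fifth of F dominant seventh (F–A–C–Eb), so this is second inversion.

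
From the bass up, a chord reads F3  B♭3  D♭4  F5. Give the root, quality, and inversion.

Bb minor, second inversion

Reducing to letter names: F, Bb, Db. These stack in thirds as Bb–Db–F — a Bb minor triad.
F is the fifth of Bb minor; fifth in the bass means second inversion (figured bass 6/4).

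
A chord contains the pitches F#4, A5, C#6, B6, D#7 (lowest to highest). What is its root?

Reordering F#, A, C#, B, D# into stacked thirds gives B–D#–F#–A–C#; the bottom of that stack, B, is the root.

B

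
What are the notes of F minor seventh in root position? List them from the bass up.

F, Ab, C, Eb

F minor seventh is F–Ab–C–Eb. Root position puts the root (F) in the bass, with the remaining tones above: F, Ab, C, Eb.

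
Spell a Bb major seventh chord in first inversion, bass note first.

Spelling Bb major seventh: Bb–D–F–A. In first inversion the third is bass, giving D, F, A, Bb from the bottom.

D, F, A, Bb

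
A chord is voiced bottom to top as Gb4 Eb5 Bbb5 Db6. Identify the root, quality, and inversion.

Eb half-diminished seventh, first inversion

The distinct note names are Gb, Eb, Bbb, Db. Stacked in thirds they read Eb–Gb–Bbb–Db, which is a half-diminished seventh chord on Eb.
With the third (Gb) in the bass, the chord is in first inversion (figured bass 6/5).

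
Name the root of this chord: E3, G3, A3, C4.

A

E, G, A, C are the tones of an A minor seventh chord (A–C–E–G), making A the root.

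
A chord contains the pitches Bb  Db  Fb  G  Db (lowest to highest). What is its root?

G

Bb, Db, Fb, G are the tones of a G diminished seventh chord (G–Bb–Db–Fb), making G the root.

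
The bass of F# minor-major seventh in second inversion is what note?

The fifth of F# minor-major seventh (F#–A–C#–E#) is C#; that is the bass in second inversion.

C#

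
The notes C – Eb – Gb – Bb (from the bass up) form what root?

C

Reordering C, Eb, Gb, Bb into stacked thirds gives C–Eb–Gb–Bb; the bottom of that stack, C, is the root.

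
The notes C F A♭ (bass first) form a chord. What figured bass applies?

6/4

The notes C, F, Ab stack in thirds as F–Ab–C — an F minor triad. The bass C is the fifth, so this is second inversion: figured 6/4.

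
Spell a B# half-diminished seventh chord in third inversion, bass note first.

A#, B#, D#, F#

B# half-diminished seventh is B#–D#–F#–A#. Third inversion puts the seventh (A#) in the bass, with the remaining tones above: A#, B#, D#, F#.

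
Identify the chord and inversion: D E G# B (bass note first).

Reducing to letter names: D, E, G#, B. These stack in thirds as E–G#–B–D — an E dominant seventh chord.
With the seventh (D) in the bass, the chord is in third inversion (figured bass 4/2).

E dominant seventh, third inversion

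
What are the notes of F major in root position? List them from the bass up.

F, A, C

Spelling F major: F–A–C. In root position the root is bass, giving F, A, C from the bottom.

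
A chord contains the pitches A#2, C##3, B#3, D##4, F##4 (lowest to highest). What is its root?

B#

A#, C##, B#, D##, F## are the tones of a B# dominant ninth chord (B#–D##–F##–A#–C##), making B# the root.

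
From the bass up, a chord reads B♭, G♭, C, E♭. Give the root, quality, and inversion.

C half-diminished seventh, third inversion

The pitch classes Bb, Gb, C, Eb arrange in thirds as C–Eb–Gb–Bb: a C half-diminished seventh chord.
The lowest note is Bb, the seventh of the chord, so this is third inversion (figured bass 4/2).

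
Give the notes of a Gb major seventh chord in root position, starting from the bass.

Gb major seventh is Gb–Bb–Db–F. Root position puts the root (Gb) in the bass, with the remaining tones above: Gb, Bb, Db, F.

Gb, Bb, Db, F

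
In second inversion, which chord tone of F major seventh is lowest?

C

F major seventh is F–A–C–E. Second inversion places the fifth in the bass: C.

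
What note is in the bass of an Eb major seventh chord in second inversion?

Bb

In second inversion the fifth is lowest. For Eb major seventh (Eb–G–Bb–D) that is Bb.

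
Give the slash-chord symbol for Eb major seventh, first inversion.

First inversion of Eb major seventh has the third (G) in the bass. As a slash chord: Ebmaj7/G.

Ebmaj7/G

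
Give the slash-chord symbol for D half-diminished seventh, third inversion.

Dø7/C

Third inversion of D half-diminished seventh has the seventh (C) in the bass. As a slash chord: Dø7/C.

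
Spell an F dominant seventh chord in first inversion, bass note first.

Spelling F dominant seventh: F–A–C–Eb. In first inversion the third is bass, giving A, C, Eb, F from the bottom.

A, C, Eb, F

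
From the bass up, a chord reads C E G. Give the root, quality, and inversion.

Reducing to letter names: C, E, G. These stack in thirds as C–E–G — a C major triad.
With the root (C) in the bass, the chord is in root position (figured bass 5/3).

C major, root position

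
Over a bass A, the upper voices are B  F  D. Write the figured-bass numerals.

The notes A, B, F, D stack in thirds as B–D–F–A — a B half-diminished seventh chord. The bass A is the seventh, so this is third inversion: figured 4/2.

4/2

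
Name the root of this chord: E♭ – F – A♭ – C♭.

F

The distinct letter names are Eb, F, Ab, Cb. Arranged as a stack of thirds they read F–Ab–Cb–Eb, so F is the root (an F half-diminished seventh chord).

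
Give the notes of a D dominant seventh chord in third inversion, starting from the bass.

C, D, F#, A

Spelling D dominant seventh: D–F#–A–C. In third inversion the seventh is bass, giving C, D, F#, A from the bottom.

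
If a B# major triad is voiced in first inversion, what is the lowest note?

D##

In first inversion the third is lowest. For B# major (B#–D##–F##) that is D##.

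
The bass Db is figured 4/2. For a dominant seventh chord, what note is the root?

The figures 4/2 mean the seventh of the chord is in the bass. If Db is the seventh of a dominant seventh chord, the root is Eb (chord tones Eb–G–Bb–Db).

Eb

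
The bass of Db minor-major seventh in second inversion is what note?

Ab

Db minor-major seventh is Db–Fb–Ab–C. Second inversion places the fifth in the bass: Ab.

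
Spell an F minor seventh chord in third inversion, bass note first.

F minor seventh is F–Ab–C–Eb. Third inversion puts the seventh (Eb) in the bass, with the remaining tones above: Eb, F, Ab, C.

Eb, F, Ab, C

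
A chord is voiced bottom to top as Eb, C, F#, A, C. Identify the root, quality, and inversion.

Reducing to letter names: Eb, C, F#, A. These stack in thirds as F#–A–C–Eb — an F# diminished seventh chord.
The lowest note is Eb, the seventh of the chord, so this is third inversion (figured bass 4/2).

F# diminished seventh, third inversion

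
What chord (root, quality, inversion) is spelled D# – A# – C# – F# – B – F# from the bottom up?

B major ninth, first inversion

Reducing to letter names: D#, A#, C#, F#, B. These stack in thirds as B–D#–F#–A#–C# — a B major ninth chord.
The lowest note is D#, the third of the chord, so this is first inversion.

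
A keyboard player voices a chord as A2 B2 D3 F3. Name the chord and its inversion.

The distinct note names are A, B, D, F. Stacked in thirds they read B–D–F–A, which is a half-diminished seventh chord on B.
With the seventh (A) in the bass, the chord is in third inversion (figured bass 4/2).

B half-diminished seventh, third inversion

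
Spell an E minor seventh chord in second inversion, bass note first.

Spelling E minor seventh: E–G–B–D. In second inversion the fifth is bass, giving B, D, E, G from the bottom.

B, D, E, G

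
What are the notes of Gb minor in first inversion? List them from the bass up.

Gb minor is Gb–Bbb–Db. First inversion puts the third (Bbb) in the bass, with the remaining tones above: Bbb, Db, Gb.

Bbb, Db, Gb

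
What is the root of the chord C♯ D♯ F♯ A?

The distinct letter names are C#, D#, F#, A. Arranged as a stack of thirds they read D#–F#–A–C#, so D# is the root (a D# half-diminished seventh chord).

D#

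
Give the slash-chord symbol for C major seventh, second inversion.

Cmaj7/G

Second inversion of C major seventh has the fifth (G) in the bass. As a slash chord: Cmaj7/G.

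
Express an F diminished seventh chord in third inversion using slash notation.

Third inversion of F diminished seventh has the seventh (Ebb) in the bass. As a slash chord: Fdim7/Ebb.

Fdim7/Ebb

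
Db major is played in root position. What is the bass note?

In root position the root is lowest. For Db major (Db–F–Ab) that is Db.

Db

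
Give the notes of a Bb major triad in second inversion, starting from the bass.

Spelling Bb major: Bb–D–F. In second inversion the fifth is bass, giving F, Bb, D from the bottom.

F, Bb, D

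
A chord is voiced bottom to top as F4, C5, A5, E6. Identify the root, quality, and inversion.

Reducing to letter names: F, C, A, E. These stack in thirds as F–A–C–E — an F major seventh chord.
With the root (F) in the bass, the chord is in root position (figured bass 7).

F major seventh, root position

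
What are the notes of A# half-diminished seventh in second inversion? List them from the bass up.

Spelling A# half-diminished seventh: A#–C#–E–G#. In second inversion the fifth is bass, giving E, G#, A#, C# from the bottom.

E, G#, A#, C#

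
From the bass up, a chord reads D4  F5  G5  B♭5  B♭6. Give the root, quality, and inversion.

G minor seventh, second inversion

Reducing to letter names: D, F, G, Bb. These stack in thirds as G–Bb–D–F — a G minor seventh chord.
D is the fifth of G minor seventh; fifth in the bass means second inversion (figured bass 4/3).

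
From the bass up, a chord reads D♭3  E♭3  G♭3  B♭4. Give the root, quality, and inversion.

Reducing to letter names: Db, Eb, Gb, Bb. These stack in thirds as Eb–Gb–Bb–Db — an Eb minor seventh chord.
The lowest note is Db, the seventh of the chord, so this is third inversion (figured bass 4/2).

Eb minor seventh, third inversion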